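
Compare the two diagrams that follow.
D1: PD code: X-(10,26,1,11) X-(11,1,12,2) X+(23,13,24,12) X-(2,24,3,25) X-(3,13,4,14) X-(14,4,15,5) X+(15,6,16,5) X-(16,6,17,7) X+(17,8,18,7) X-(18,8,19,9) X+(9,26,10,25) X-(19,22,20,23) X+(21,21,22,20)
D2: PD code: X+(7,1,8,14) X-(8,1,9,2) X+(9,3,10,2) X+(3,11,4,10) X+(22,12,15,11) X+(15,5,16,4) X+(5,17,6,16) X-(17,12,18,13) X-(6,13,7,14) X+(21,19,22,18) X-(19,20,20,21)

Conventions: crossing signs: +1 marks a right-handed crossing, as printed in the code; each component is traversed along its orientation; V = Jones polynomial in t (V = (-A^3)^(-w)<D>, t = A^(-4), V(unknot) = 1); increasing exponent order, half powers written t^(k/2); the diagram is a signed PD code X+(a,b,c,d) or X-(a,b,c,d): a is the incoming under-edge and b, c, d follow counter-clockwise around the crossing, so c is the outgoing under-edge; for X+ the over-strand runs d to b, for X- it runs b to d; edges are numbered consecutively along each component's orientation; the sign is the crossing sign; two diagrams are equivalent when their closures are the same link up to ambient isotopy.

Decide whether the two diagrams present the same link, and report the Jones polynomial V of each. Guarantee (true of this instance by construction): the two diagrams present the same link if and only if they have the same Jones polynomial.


equivalent: no
D1 (bracket A^-7 - A^-3 + A + A^9; 13 crossings at w = -3): V = -t^(-9/2) - t^(-5/2) + t^(-3/2) - t^(-1/2)
D2 (bracket A^-1 + A^7; 11 crossings at w = +3): V = -t^(1/2) - t^(5/2)
key observation: 2 values of V(t) split the 2 diagrams


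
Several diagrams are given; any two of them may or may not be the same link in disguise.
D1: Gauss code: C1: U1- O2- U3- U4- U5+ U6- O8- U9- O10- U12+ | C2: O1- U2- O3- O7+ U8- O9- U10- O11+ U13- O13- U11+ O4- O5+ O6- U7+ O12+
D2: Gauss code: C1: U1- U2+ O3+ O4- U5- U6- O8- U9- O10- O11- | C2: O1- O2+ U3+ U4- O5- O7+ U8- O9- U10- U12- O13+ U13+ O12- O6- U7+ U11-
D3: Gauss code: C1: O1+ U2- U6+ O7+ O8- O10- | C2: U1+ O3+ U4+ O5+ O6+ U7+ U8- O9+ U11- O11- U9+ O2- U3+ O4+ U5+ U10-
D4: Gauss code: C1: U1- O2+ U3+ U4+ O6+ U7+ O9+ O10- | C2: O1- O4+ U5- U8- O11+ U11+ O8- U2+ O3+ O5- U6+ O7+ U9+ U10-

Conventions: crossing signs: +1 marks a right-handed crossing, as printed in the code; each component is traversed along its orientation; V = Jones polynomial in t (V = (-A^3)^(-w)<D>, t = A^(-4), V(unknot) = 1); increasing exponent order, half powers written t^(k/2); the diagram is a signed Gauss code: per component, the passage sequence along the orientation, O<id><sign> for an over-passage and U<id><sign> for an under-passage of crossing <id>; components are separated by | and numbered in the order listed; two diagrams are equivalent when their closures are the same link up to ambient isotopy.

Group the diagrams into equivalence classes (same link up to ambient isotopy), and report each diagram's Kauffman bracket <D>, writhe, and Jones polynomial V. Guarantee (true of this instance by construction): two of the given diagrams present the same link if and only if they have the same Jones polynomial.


equivalence classes: {D1, D2} | {D3} | {D4}
D1 (bracket A^-9 - A^-5 + 2A^-1 - 2A^3 + 2A^7 - A^11 + A^15; 13 crossings at w = -5): V = -t^(-15/2) + t^(-13/2) - 2t^(-11/2) + 2t^(-9/2) - 2t^(-7/2) + t^(-5/2) - t^(-3/2)
V(D2) = -t^(-15/2) + t^(-13/2) - 2t^(-11/2) + 2t^(-9/2) - 2t^(-7/2) + t^(-5/2) - t^(-3/2)  (w -5, c 13, <D> = A^-9 - A^-5 + 2A^-1 - 2A^3 + 2A^7 - A^11 + A^15)
D3 (bracket -A^-9 + A^-1 + A^3 + A^7; 11 crossings at w = +3): V = -t^(1/2) - t^(3/2) - t^(5/2) + t^(9/2)
D4 (bracket A^-9 + A^-1 - A^3 + A^7; 11 crossings at w = +3): V = -t^(1/2) + t^(3/2) - t^(5/2) - t^(9/2)
observation: 3 values of V(t) split the 4 diagrams


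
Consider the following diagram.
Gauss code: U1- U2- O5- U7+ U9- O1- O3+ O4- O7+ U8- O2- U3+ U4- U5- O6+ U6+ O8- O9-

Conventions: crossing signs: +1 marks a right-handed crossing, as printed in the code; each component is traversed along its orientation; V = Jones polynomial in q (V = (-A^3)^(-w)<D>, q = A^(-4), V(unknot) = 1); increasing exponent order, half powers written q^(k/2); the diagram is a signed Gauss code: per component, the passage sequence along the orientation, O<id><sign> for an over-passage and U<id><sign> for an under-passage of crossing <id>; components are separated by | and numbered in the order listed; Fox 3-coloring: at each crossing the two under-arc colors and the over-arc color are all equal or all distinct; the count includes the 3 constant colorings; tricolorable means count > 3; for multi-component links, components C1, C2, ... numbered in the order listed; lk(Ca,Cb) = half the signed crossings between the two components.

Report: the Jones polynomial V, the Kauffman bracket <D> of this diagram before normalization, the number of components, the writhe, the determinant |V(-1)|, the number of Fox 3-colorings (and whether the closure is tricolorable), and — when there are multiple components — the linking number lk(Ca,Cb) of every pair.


V(q) = -q^-6 + q^-5 - q^-4 + 2q^-3 - q^-2 + q^-1
bracket: -A^-5 + A^-1 - 2A^3 + A^7 - A^11 + A^15, w = -3
1 component, writhe -3, over 9 crossings
det 7, colorings 3 of 3^9 — not tricolorable
observation: w = -3 shifts under R1 moves; the (-A^3)^(3) factor cancels that in V


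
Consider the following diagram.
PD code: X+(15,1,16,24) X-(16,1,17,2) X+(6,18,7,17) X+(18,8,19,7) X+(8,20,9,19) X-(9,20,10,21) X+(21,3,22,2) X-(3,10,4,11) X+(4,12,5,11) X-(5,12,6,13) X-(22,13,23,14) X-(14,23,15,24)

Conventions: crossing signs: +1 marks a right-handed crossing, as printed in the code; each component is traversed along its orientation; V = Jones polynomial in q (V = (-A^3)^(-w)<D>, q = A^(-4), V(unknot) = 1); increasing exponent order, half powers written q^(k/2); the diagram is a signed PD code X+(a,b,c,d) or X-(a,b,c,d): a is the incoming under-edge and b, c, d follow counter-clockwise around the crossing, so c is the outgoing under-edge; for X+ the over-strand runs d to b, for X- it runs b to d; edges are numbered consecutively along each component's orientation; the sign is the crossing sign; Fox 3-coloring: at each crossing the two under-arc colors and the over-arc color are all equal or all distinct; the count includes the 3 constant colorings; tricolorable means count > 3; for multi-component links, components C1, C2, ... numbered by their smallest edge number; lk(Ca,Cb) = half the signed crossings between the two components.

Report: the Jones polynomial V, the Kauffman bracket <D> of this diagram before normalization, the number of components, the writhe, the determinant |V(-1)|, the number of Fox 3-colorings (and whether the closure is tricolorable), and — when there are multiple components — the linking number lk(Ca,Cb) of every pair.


Jones polynomial: V(q) = q^-2 - q^-1 + 1 - q + q^2
<D> = A^-8 - A^-4 + 1 - A^4 + A^8; writhe 0
components 1, writhe 0 (12 crossings)
3-colorings: 3 of 3^12, det 5 — not tricolorable
note: V is palindromic (span 4, det 5): q -> 1/q fixes it; necessary, not sufficient, for amphichirality


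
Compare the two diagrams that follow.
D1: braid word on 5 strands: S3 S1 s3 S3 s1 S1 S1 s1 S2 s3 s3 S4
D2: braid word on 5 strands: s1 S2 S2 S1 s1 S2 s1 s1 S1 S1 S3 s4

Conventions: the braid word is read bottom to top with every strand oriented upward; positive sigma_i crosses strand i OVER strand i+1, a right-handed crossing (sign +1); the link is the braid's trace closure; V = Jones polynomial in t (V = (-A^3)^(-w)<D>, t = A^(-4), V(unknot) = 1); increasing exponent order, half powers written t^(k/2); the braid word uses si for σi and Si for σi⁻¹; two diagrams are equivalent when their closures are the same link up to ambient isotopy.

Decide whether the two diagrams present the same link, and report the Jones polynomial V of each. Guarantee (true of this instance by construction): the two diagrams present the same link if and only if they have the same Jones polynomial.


equivalent: no
V(D1) = 1  (w -2, c 12, <D> = A^-6)
D2 (bracket A^-2 + A^6 - A^10; 12 crossings at w = -2): V = -t^-4 + t^-3 + t^-1
why: comparing 2 Jones polynomials yields 2 groups


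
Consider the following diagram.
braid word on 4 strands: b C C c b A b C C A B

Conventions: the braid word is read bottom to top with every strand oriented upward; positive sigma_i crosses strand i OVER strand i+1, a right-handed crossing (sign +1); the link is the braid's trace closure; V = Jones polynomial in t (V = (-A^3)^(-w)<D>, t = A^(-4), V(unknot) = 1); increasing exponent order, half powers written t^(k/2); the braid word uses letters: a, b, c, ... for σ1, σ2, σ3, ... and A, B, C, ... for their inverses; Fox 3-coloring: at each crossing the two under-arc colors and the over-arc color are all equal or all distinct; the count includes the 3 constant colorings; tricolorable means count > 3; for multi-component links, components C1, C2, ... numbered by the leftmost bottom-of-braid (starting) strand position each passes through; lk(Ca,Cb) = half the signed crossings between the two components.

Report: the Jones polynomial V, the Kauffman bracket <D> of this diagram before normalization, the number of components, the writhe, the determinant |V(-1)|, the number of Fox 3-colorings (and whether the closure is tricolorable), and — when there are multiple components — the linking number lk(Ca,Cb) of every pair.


V = -t^-6 + 2t^-5 - 2t^-4 + 3t^-3 - 3t^-2 + 2t^-1 - 1 + t
<D> = -A^-13 + A^-9 - 2A^-5 + 3A^-1 - 3A^3 + 2A^7 - 2A^11 + A^15 (w = -3)
1 component over 11 crossings, w = -3
9 Fox colorings among 3^11, |V(-1)| = 15: tricolorable
why: w = -3 (over 11 crossings) is diagram-only; (-A^3)^(3) removes it from V


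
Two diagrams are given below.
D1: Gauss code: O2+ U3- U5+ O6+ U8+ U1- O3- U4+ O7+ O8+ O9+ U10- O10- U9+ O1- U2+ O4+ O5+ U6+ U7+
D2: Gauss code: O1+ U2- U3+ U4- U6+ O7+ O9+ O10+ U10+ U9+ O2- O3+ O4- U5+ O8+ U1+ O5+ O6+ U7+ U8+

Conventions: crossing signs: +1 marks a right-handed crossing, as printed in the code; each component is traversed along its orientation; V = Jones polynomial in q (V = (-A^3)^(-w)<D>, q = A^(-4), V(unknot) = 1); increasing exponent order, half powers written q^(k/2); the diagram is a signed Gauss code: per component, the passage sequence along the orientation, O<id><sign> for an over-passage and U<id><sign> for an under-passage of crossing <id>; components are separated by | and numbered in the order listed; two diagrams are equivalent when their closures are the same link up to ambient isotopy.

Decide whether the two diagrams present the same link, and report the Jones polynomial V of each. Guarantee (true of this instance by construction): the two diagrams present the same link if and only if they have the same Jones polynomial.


same link: yes
V(D1) = q - q^2 + 2q^3 - q^4 + q^5 - q^6  [10 crossings, <D> = -A^-12 + A^-8 - A^-4 + 2 - A^4 + A^8, w = +4]
V(D2) = q - q^2 + 2q^3 - q^4 + q^5 - q^6  [10 crossings, <D> = -A^-6 + A^-2 - A^2 + 2A^6 - A^10 + A^14, w = +6]
insight: Reidemeister moves carry D1 (10 crossings) to D2 (10)


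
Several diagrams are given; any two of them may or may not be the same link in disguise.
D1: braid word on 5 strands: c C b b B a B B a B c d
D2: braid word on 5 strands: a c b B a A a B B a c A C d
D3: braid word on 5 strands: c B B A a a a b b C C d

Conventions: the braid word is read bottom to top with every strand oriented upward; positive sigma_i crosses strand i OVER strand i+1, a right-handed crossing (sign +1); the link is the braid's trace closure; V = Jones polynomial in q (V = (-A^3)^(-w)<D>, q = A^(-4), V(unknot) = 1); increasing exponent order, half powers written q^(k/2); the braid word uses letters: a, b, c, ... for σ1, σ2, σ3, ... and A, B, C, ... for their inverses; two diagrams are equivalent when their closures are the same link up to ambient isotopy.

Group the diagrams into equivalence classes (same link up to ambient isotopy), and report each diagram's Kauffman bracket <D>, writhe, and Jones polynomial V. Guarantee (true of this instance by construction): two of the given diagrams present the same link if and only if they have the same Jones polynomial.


classes: {D1, D2} | {D3}
V(D1) = q^-2 + 2 + q^2  [12 crossings, <D> = A^-2 + 2A^6 + A^14, w = +2]
V(D2) = q^-2 + 2 + q^2  (w +2, c 14, <D> = A^-2 + 2A^6 + A^14)
V(D3) = 1 + q + q^2 + q^3  (w +2, c 12, <D> = A^-6 + A^-2 + A^2 + A^6)
insight: 2 classes among 3 diagrams; unequal V(q) rules out equality


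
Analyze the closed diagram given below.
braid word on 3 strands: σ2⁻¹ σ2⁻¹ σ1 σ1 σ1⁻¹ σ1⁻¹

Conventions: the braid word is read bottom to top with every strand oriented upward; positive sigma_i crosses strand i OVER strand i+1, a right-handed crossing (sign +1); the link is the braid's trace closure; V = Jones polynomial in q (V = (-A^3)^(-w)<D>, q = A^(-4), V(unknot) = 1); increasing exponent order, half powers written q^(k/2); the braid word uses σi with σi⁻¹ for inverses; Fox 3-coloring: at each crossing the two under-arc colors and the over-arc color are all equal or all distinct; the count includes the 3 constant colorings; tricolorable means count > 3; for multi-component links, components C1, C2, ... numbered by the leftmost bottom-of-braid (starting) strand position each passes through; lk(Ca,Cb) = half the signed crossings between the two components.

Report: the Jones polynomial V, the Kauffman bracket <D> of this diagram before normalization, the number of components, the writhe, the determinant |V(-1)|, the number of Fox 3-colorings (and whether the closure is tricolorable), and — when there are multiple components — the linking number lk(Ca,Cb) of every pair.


V = q^-3 + q^-2 + q^-1 + 1
<D> = A^-6 + A^-2 + A^2 + A^6 (w = -2)
3 components over 6 crossings, w = -2
lk(C1,C2): 0
lk(C1,C3) = 0
linking number lk(C2,C3) = -1
9 Fox colorings among 3^6, |V(-1)| = 0: tricolorable
why: |V(-1)| = 0: so tricolorable, since 3 divides 0


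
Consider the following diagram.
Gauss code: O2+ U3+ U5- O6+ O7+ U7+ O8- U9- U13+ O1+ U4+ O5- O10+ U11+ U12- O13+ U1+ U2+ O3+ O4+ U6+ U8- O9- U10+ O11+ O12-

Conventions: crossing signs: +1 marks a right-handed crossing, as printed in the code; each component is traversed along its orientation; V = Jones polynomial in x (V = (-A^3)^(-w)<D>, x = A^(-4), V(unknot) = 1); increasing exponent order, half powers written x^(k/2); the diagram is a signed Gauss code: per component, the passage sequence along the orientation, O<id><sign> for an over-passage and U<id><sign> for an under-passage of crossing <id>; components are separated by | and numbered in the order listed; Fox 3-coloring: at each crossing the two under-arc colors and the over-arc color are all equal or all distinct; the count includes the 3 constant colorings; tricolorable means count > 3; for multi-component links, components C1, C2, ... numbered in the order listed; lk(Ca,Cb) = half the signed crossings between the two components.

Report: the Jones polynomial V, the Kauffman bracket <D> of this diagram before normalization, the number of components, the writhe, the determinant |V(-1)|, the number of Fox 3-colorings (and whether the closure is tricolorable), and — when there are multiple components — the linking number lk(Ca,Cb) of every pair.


V = x - x^2 + 2x^3 - x^4 + x^5 - x^6
<D> = A^-9 - A^-5 + A^-1 - 2A^3 + A^7 - A^11 (w = +5)
1 component over 13 crossings, w = +5
3 Fox colorings among 3^13, |V(-1)| = 7: not tricolorable
why: V spans 5 powers of x: at least 5 crossings in any diagram


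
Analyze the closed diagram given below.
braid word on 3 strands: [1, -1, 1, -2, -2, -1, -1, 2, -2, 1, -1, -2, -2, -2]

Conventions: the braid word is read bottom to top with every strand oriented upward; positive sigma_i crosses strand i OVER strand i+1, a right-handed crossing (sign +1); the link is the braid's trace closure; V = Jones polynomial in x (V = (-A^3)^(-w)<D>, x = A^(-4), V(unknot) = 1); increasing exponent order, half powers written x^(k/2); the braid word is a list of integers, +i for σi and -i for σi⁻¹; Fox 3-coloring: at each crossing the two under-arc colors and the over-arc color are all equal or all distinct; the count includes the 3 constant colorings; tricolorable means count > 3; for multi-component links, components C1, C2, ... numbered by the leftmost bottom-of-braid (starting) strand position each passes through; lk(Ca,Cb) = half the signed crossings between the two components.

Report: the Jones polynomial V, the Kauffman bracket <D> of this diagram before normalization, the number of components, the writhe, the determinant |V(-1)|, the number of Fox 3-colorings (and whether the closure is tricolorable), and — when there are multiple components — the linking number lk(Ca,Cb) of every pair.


V(x) = -x^-9 + 2x^-8 - 3x^-7 + 3x^-6 - 3x^-5 + 3x^-4 - x^-3 + x^-2
bracket: A^-10 - A^-6 + 3A^-2 - 3A^2 + 3A^6 - 3A^10 + 2A^14 - A^18, w = -6
1 component, writhe -6, over 14 crossings
det 17, colorings 3 of 3^14 — not tricolorable
observation: w = -6 shifts under R1 moves; the (-A^3)^(6) factor cancels that in V


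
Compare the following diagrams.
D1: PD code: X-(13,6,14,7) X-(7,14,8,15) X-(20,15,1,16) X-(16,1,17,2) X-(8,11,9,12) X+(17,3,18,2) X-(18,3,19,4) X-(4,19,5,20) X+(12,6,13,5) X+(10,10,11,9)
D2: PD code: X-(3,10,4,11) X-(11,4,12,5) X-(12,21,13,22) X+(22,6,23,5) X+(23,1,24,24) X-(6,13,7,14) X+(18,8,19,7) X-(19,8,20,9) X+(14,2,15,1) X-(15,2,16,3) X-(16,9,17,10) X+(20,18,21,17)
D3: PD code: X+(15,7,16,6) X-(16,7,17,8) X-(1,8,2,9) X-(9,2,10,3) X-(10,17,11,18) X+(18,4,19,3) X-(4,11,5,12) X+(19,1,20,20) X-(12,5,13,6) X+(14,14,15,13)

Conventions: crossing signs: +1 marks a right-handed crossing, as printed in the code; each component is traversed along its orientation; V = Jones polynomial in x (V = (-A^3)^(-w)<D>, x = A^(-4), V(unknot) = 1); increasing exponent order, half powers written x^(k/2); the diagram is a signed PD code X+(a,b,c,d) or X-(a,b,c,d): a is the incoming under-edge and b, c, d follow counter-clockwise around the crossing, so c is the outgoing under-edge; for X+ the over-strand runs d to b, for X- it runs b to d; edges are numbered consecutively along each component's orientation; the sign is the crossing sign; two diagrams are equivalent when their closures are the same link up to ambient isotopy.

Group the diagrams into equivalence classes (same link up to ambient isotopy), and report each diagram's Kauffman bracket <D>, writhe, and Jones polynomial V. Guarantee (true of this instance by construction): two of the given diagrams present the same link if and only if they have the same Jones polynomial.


classes: {D1} | {D2, D3}
V(D1) = -x^-4 + x^-3 + x^-1  [10 crossings, <D> = A^-8 + 1 - A^4, w = -4]
D2 (bracket A^-2 - A^2 + 2A^6 - A^10 + A^14 - A^18; 12 crossings at w = -2): V = -x^-6 + x^-5 - x^-4 + 2x^-3 - x^-2 + x^-1
V(D3) = -x^-6 + x^-5 - x^-4 + 2x^-3 - x^-2 + x^-1  [10 crossings, <D> = A^-2 - A^2 + 2A^6 - A^10 + A^14 - A^18, w = -2]
note: 2 classes among 3 diagrams; unequal V(x) rules out equality


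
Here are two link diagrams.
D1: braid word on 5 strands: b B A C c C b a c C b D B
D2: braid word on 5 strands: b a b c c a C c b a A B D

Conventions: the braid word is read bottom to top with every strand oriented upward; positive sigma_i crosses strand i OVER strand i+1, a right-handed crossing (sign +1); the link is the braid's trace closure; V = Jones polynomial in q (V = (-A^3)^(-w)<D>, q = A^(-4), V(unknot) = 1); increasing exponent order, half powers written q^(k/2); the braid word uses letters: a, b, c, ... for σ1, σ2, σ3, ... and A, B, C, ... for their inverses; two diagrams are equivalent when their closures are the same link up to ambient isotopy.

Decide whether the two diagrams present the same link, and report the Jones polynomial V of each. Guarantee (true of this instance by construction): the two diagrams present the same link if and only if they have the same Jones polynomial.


equivalent: no
V(D1) = -q^(-1/2) - q^(1/2)  (w -1, c 13, <D> = A^-5 + A^-1)
V(D2) = -q^(3/2) - 2q^(7/2) + q^(9/2) - q^(11/2) + q^(13/2)  [13 crossings, <D> = -A^-11 + A^-7 - A^-3 + 2A + A^9, w = +5]
key observation: 2 values of V(q) split the 2 diagrams


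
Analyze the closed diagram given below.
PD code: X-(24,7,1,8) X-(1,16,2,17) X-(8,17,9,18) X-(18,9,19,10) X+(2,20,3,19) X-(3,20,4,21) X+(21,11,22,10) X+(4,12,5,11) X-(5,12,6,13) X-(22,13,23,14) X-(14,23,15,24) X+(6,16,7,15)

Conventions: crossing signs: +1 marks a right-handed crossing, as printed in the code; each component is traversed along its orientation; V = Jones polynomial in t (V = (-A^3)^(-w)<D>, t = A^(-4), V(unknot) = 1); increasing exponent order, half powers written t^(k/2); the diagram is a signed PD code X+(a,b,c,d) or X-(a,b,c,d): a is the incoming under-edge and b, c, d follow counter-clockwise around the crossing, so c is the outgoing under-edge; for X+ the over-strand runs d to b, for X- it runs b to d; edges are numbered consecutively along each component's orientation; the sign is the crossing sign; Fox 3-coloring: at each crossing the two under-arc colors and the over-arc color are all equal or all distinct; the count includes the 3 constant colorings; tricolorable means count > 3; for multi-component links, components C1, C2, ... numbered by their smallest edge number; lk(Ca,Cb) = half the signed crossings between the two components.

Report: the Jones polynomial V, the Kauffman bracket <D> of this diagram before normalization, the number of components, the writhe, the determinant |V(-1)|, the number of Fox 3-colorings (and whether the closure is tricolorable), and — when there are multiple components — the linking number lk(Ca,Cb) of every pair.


V = -t^-4 + t^-3 + t^-1
<D> = A^-8 + 1 - A^4 (w = -4)
1 component over 12 crossings, w = -4
9 Fox colorings among 3^12, |V(-1)| = 3: tricolorable
why: V spans 3 powers of t: at least 3 crossings in any diagram


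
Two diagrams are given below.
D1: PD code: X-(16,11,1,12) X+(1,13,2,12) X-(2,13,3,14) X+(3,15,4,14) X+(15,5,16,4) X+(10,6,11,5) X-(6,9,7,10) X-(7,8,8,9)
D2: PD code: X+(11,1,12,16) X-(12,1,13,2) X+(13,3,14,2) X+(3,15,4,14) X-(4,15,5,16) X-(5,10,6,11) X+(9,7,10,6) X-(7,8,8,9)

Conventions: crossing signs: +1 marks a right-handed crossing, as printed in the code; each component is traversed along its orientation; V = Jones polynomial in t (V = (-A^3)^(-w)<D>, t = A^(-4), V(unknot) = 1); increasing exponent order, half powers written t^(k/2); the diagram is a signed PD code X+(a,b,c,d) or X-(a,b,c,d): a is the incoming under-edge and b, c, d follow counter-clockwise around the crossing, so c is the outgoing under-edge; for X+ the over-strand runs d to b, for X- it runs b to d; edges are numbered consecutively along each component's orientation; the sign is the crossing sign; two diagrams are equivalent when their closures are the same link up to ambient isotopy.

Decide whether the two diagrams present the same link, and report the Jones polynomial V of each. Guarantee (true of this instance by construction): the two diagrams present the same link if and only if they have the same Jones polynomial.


equivalent: yes
D1 (bracket 1; 8 crossings at w = 0): V = 1
V(D2) = 1  (w 0, c 8, <D> = 1)
key observation: from 8 to 8 crossings by R-moves: one link, two diagrams


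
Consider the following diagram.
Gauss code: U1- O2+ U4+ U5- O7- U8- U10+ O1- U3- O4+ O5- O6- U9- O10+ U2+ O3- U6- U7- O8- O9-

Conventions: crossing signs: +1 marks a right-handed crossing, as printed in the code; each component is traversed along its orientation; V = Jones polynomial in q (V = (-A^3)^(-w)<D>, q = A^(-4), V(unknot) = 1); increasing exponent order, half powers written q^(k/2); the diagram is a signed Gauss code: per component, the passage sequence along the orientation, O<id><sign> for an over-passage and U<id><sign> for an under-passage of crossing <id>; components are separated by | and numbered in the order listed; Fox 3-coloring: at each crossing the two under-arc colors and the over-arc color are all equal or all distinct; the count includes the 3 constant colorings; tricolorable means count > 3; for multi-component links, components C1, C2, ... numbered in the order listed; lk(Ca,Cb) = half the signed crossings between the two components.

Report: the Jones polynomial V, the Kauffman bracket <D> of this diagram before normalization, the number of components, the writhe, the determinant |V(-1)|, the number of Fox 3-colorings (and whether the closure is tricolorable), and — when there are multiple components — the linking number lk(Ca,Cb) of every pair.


V(q) = q^-7 - 2q^-6 + 2q^-5 - 3q^-4 + 3q^-3 - 2q^-2 + 2q^-1
bracket: 2A^-8 - 2A^-4 + 3 - 3A^4 + 2A^8 - 2A^12 + A^16, w = -4
1 component, writhe -4, over 10 crossings
det 15, colorings 9 of 3^10 — tricolorable
observation: the span of V is 6, forcing >= 6 crossings in any diagram


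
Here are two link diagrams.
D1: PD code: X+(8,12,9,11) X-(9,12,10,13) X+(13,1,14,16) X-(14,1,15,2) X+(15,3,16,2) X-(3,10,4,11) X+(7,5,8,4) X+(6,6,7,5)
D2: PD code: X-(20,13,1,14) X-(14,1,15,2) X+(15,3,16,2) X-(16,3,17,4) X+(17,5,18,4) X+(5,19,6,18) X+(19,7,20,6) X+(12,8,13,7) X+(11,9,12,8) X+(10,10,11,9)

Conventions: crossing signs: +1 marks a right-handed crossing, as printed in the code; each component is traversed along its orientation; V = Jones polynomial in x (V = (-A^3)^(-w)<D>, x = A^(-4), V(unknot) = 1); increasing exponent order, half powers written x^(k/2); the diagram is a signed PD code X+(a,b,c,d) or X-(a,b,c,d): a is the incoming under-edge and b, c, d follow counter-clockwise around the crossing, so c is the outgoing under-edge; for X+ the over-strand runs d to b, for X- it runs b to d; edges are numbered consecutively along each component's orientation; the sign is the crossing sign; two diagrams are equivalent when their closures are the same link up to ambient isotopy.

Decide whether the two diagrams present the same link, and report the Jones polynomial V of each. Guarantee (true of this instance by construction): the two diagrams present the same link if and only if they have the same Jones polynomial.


equivalent: yes
D1 (bracket A^6; 8 crossings at w = +2): V = 1
V(D2) = 1  [10 crossings, <D> = A^12, w = +4]
observation: all 2 diagrams share one V(x), hence one class


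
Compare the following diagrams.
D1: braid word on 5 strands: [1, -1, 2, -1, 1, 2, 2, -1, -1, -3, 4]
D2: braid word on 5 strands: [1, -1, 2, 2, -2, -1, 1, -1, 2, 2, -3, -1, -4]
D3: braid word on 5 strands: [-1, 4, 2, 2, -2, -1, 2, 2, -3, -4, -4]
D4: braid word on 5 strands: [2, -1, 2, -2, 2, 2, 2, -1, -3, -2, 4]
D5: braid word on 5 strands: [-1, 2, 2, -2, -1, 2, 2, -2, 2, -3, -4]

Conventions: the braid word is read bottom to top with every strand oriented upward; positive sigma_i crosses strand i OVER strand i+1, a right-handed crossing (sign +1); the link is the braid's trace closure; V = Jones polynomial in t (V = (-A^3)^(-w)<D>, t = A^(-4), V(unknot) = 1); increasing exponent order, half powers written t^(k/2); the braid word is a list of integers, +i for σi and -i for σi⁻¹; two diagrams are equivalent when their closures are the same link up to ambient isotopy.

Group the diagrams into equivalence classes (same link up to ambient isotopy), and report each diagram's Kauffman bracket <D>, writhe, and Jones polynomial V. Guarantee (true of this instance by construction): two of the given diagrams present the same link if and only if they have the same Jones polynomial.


grouping into links: {D1, D4} | {D2, D3, D5}
V(D1) = -t^(-3/2) - 2t^(1/2) + t^(3/2) - t^(5/2) + t^(7/2)  (w +1, c 11, <D> = -A^-11 + A^-7 - A^-3 + 2A + A^9)
V(D2) = -t^(-3/2) + t^(-1/2) - 2t^(1/2) + t^(3/2) - 2t^(5/2) + t^(7/2)  [13 crossings, <D> = -A^-17 + 2A^-13 - A^-9 + 2A^-5 - A^-1 + A^3, w = -1]
V(D3) = -t^(-3/2) + t^(-1/2) - 2t^(1/2) + t^(3/2) - 2t^(5/2) + t^(7/2)  (w -1, c 11, <D> = -A^-17 + 2A^-13 - A^-9 + 2A^-5 - A^-1 + A^3)
D4 (bracket -A^-11 + A^-7 - A^-3 + 2A + A^9; 11 crossings at w = +1): V = -t^(-3/2) - 2t^(1/2) + t^(3/2) - t^(5/2) + t^(7/2)
V(D5) = -t^(-3/2) + t^(-1/2) - 2t^(1/2) + t^(3/2) - 2t^(5/2) + t^(7/2)  [11 crossings, <D> = -A^-17 + 2A^-13 - A^-9 + 2A^-5 - A^-1 + A^3, w = -1]
key observation: comparing 5 Jones polynomials yields 2 groups


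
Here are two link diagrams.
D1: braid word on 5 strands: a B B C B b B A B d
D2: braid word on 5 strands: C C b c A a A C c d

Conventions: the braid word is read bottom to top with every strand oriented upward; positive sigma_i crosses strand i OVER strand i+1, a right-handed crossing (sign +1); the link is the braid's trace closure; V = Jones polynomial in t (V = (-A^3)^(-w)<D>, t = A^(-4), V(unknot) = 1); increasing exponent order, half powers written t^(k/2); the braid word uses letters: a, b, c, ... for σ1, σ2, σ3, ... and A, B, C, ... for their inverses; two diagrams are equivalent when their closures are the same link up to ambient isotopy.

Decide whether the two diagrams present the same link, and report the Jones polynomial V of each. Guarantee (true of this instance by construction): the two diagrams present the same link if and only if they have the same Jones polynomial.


same link: no
V(D1) = -t^-4 + t^-3 + t^-1  [10 crossings, <D> = A^-8 + 1 - A^4, w = -4]
D2 (bracket 1; 10 crossings at w = 0): V = 1
note: 2 values of V(t) split the 2 diagrams


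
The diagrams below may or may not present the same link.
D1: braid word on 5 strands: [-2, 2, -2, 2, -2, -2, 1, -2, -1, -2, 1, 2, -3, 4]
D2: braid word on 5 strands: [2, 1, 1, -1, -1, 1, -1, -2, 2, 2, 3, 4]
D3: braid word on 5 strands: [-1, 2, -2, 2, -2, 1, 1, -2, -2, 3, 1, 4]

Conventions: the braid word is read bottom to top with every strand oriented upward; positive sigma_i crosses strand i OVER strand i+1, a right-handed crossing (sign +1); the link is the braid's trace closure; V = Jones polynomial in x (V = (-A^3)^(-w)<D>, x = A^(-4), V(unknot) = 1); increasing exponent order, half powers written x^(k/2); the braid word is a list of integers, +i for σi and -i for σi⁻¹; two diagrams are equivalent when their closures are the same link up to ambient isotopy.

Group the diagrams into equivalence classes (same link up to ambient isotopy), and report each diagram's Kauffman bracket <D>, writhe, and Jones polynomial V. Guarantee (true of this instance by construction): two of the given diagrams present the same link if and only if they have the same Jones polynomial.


grouping into links: {D1} | {D2} | {D3}
V(D1) = x^-3 + x^-2 + x^-1 + 1  (w -2, c 14, <D> = A^-6 + A^-2 + A^2 + A^6)
V(D2) = 1 + x + x^2 + x^3  [12 crossings, <D> = 1 + A^4 + A^8 + A^12, w = +4]
D3 (bracket A^-2 + 2A^6 + A^14; 12 crossings at w = +2): V = x^-2 + 2 + x^2
why: V(x) takes 3 values over 3 diagrams, fixing the grouping


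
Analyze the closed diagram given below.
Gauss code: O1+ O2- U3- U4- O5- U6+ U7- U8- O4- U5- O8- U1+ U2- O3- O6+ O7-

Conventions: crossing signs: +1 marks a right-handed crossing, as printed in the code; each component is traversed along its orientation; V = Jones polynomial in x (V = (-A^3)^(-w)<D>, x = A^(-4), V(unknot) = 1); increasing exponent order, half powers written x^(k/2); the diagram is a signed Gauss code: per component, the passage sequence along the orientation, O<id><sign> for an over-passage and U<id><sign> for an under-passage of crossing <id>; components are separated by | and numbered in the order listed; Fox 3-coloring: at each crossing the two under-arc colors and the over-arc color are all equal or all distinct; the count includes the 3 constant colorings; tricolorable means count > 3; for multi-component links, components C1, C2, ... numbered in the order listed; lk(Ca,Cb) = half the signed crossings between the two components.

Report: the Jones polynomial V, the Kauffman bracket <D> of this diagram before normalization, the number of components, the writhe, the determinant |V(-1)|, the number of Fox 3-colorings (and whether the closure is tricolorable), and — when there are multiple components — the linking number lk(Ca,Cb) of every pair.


Jones polynomial: V(x) = -x^-4 + x^-3 + x^-1
<D> = A^-8 + 1 - A^4; writhe -4
components 1, writhe -4 (8 crossings)
3-colorings: 9 of 3^8, det 3 — tricolorable
note: |V(-1)| = 3: so tricolorable, since 3 divides 3


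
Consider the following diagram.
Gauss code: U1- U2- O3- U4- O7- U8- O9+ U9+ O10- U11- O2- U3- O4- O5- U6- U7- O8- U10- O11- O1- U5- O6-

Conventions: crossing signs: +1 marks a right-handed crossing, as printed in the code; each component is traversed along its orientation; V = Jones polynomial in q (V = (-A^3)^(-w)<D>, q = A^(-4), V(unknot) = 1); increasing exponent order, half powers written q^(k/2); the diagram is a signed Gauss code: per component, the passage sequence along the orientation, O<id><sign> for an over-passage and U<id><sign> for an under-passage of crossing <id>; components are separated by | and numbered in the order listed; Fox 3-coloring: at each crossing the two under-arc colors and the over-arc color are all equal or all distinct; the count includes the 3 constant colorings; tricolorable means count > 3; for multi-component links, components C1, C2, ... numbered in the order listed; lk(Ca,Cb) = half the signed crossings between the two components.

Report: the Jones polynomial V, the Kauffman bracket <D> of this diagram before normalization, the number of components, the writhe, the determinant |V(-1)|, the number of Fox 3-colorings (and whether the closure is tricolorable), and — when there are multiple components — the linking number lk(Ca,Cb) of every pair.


V = -q^-12 + q^-11 - q^-10 + q^-9 - q^-8 + q^-6 + q^-4
<D> = -A^-11 - A^-3 + A^5 - A^9 + A^13 - A^17 + A^21 (w = -9)
1 component over 11 crossings, w = -9
9 Fox colorings among 3^11, |V(-1)| = 3: tricolorable
why: the span of V is 8, forcing >= 8 crossings in any diagram


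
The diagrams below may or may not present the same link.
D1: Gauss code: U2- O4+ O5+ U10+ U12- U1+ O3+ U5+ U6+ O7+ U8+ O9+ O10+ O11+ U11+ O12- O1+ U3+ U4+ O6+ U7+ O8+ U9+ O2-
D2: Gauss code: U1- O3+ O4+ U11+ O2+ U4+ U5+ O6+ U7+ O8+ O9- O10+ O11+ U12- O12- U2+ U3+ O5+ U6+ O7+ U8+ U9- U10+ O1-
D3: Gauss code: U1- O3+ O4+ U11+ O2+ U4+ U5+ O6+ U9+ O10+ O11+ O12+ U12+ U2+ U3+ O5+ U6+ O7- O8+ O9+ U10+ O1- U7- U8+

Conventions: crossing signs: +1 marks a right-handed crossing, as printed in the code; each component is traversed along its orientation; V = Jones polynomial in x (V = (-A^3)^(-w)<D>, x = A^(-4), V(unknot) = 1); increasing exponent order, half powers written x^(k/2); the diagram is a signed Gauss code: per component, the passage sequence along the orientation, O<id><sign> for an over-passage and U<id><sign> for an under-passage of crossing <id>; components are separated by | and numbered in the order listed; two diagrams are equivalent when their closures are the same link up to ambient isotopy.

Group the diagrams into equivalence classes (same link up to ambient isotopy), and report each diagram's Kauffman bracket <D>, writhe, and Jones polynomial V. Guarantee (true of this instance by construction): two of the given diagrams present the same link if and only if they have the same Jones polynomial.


classes: {D1, D2, D3}
V(D1) = x^3 + x^5 - x^6 + x^7 - x^8 + x^9 - x^10  [12 crossings, <D> = -A^-16 + A^-12 - A^-8 + A^-4 - 1 + A^4 + A^12, w = +8]
V(D2) = x^3 + x^5 - x^6 + x^7 - x^8 + x^9 - x^10  [12 crossings, <D> = -A^-22 + A^-18 - A^-14 + A^-10 - A^-6 + A^-2 + A^6, w = +6]
D3 (bracket -A^-16 + A^-12 - A^-8 + A^-4 - 1 + A^4 + A^12; 12 crossings at w = +8): V = x^3 + x^5 - x^6 + x^7 - x^8 + x^9 - x^10
note: all 3 diagrams share one V(x), hence one class


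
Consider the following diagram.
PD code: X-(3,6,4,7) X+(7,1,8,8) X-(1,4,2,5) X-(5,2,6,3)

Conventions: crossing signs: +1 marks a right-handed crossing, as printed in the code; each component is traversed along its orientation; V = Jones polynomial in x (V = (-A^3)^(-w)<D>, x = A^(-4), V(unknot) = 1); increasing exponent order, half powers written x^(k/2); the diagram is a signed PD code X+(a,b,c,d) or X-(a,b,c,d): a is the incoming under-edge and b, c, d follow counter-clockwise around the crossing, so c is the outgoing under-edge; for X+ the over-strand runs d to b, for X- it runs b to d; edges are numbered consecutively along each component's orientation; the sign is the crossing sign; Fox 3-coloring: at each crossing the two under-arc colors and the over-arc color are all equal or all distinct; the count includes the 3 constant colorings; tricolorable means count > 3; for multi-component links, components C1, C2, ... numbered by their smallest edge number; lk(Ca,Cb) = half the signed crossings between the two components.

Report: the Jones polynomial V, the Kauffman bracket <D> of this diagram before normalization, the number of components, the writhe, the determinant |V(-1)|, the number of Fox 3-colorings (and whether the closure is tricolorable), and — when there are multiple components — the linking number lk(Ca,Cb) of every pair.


V = -x^-4 + x^-3 + x^-1
<D> = A^-2 + A^6 - A^10 (w = -2)
1 component over 4 crossings, w = -2
9 Fox colorings among 3^4, |V(-1)| = 3: tricolorable
why: w = -2 (over 4 crossings) is diagram-only; (-A^3)^(2) removes it from V


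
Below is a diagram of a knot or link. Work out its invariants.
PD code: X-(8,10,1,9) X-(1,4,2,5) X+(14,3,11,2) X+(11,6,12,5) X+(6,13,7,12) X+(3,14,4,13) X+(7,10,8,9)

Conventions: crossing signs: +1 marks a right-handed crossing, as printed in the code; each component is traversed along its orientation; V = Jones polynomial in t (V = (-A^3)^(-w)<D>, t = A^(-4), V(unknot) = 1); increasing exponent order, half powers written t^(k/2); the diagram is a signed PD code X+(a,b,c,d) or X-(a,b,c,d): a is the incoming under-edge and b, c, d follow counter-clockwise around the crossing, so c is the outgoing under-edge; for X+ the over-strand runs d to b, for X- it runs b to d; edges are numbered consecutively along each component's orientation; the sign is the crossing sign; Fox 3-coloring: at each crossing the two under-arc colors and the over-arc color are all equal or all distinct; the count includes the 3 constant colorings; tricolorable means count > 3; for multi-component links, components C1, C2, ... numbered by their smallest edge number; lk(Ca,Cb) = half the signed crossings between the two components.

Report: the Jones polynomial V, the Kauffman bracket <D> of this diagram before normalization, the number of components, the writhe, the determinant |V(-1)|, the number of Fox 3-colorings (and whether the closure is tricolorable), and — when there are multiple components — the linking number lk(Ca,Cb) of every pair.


Jones polynomial: V(t) = 1 + t^3 + t^4 + t^5
<D> = -A^-11 - A^-7 - A^-3 - A^9; writhe +3
components 3, writhe +3 (7 crossings)
linking number lk(C1,C2) = 0
lk(C1,C3): +2
lk(C2,C3) = 0
3-colorings: 9 of 3^8, det 0 — tricolorable
note: |V(-1)| = 0: so tricolorable, since 3 divides 0


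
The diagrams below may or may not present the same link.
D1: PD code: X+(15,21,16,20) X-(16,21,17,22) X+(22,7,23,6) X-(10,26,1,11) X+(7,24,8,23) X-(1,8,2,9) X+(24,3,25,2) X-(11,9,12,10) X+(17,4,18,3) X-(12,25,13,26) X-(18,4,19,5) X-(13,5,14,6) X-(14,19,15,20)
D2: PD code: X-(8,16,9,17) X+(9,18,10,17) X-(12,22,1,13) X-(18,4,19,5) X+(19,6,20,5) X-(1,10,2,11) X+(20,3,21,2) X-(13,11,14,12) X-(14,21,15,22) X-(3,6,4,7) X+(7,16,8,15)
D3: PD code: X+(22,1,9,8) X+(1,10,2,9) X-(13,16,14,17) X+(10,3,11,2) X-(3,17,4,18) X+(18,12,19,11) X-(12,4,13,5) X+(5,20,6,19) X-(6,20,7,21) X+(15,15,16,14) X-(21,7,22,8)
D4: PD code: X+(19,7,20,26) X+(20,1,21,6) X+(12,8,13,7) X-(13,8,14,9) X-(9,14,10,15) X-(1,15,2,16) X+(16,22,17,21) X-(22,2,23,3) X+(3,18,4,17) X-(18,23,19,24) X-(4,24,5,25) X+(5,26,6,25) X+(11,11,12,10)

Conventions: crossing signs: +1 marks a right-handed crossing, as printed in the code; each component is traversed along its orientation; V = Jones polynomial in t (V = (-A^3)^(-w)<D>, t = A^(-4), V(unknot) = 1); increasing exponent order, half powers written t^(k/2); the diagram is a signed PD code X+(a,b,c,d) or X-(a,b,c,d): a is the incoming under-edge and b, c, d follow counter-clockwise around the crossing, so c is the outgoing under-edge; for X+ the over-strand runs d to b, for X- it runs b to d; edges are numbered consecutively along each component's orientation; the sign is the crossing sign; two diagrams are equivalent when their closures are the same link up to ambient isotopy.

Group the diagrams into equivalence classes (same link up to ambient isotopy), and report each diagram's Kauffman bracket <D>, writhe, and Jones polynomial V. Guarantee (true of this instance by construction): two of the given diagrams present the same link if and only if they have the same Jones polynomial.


equivalence classes: {D1, D2} | {D3, D4}
D1 (bracket A^-15 - A^-11 + 2A^-7 - A^-3 + 2A - A^5; 13 crossings at w = -3): V = t^(-7/2) - 2t^(-5/2) + t^(-3/2) - 2t^(-1/2) + t^(1/2) - t^(3/2)
D2 (bracket A^-15 - A^-11 + 2A^-7 - A^-3 + 2A - A^5; 11 crossings at w = -3): V = t^(-7/2) - 2t^(-5/2) + t^(-3/2) - 2t^(-1/2) + t^(1/2) - t^(3/2)
V(D3) = -t^(-3/2) + t^(-1/2) - 2t^(1/2) + t^(3/2) - 2t^(5/2) + t^(7/2)  [11 crossings, <D> = -A^-11 + 2A^-7 - A^-3 + 2A - A^5 + A^9, w = +1]
D4 (bracket -A^-11 + 2A^-7 - A^-3 + 2A - A^5 + A^9; 13 crossings at w = +1): V = -t^(-3/2) + t^(-1/2) - 2t^(1/2) + t^(3/2) - 2t^(5/2) + t^(7/2)
observation: V(t) takes 2 values over 4 diagrams, fixing the grouping
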